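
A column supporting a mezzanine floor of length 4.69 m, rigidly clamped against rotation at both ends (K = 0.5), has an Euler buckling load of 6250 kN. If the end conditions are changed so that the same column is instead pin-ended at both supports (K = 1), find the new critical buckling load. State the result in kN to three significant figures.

P_cr ≈ 1560 kN

P_cr ∝ 1/K², so P_cr,new = P_cr,old × (K_old/K_new)² = 6250 × (0.5/1)²
= 6250 × 0.2500 = 1560 kN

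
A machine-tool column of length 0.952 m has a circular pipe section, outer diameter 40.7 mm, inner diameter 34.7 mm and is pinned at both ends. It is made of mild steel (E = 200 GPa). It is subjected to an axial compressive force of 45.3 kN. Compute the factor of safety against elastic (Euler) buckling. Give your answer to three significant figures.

n ≈ 3.05

d_o = 40.7 mm, d_i = 34.7 mm
I = π(d_o⁴ − d_i⁴)/64 = π(40.7⁴ − 34.70⁴)/64 = 6.353×10^4 mm⁴
I = 6.353×10^4 mm⁴ = 6.353×10^-8 m⁴
Effective length L_e = K·L = 1 × 0.952 = 0.9520 m
P_cr = π²EI / L_e² = π² × 200×10⁹ × 6.353×10^-8 / 0.9520² = 1.384×10^5 N
Factor of safety n = P_cr / P = 138.36 / 45.3 = 3.05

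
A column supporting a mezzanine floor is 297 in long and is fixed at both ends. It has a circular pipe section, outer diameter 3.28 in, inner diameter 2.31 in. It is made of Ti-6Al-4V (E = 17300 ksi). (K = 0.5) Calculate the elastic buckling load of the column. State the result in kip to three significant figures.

P_cr ≈ 33.2 kip

d_o = 3.28 in, d_i = 2.31 in
I = π(d_o⁴ − d_i⁴)/64 = π(3.28⁴ − 2.310⁴)/64 = 4.284 in⁴
Effective length L_e = K·L = 0.5 × 297 = 148.5 in
P_cr = π²EI / L_e² = π² × 17300×10³ × 4.284 / 148.5² = 3.317×10^4 lb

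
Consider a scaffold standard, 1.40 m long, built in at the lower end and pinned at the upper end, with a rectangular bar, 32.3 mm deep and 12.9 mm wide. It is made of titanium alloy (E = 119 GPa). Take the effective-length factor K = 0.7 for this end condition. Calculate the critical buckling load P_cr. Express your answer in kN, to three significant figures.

P_cr ≈ 7.07 kN

Buckling occurs about the weak axis: I_min = h·b³/12 with b = 12.9 mm (the shorter side).
I_min = 32.3×12.9³/12 = 5.778×10^3 mm⁴
I = 5.778×10^3 mm⁴ = 5.778×10^-9 m⁴
Effective length L_e = K·L = 0.7 × 1.40 = 0.9800 m
P_cr = π²EI / L_e² = π² × 119×10⁹ × 5.778×10^-9 / 0.9800² = 7.066×10^3 N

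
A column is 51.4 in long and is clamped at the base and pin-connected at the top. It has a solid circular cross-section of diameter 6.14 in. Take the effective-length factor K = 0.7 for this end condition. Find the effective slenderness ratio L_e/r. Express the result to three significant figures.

For a solid circle r = d/4 = 6.14/4 = 1.535 in
L_e = K·L = 0.7 × 51.4 = 35.98 in
λ = L_e / r_min = 35.980 / 1.535 = 23.4

λ ≈ 23.4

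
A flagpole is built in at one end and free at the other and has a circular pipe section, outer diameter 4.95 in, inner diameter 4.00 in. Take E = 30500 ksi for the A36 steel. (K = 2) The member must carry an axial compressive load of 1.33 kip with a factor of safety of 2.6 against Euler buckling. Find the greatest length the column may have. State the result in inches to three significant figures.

L_max ≈ 607 in

d_o = 4.95 in, d_i = 4.00 in
I = π(d_o⁴ − d_i⁴)/64 = π(4.95⁴ − 4.000⁴)/64 = 16.90 in⁴
Required critical load P_cr = n·P = 2.6 × 1.33 = 3.458 kip = 3.458×10^3 lb
From P_cr = π²EI/(K·L)²:  L = (1/K)·√(π²EI/P_cr) = (1/2)·√(π²×3.05×10^7×16.90/3.458×10^3)
L = 607 in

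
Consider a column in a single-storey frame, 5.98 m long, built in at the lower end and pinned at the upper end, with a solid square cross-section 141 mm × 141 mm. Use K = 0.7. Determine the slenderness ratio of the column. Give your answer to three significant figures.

For a square r = a/√12 = 141/√12 = 40.70 mm
L_e = K·L = 0.7 × 5.98 m = 4.186 m = 4186.0 mm
λ = L_e / r_min = 4186.0 / 40.70 = 103

λ ≈ 103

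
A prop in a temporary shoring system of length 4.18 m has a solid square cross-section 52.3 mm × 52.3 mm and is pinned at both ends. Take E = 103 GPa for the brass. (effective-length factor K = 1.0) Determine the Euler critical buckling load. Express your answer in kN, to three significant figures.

P_cr ≈ 36.3 kN

I = a⁴/12 = 52.3⁴/12 = 6.235×10^5 mm⁴
I = 6.235×10^5 mm⁴ = 6.235×10^-7 m⁴
Effective length L_e = K·L = 1 × 4.18 = 4.180 m
P_cr = π²EI / L_e² = π² × 103×10⁹ × 6.235×10^-7 / 4.180² = 3.628×10^4 N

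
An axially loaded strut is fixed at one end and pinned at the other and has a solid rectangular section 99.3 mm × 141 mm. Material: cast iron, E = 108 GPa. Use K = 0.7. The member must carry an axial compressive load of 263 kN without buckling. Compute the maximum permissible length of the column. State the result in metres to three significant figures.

Buckling occurs about the weak axis: I_min = h·b³/12 with b = 99.3 mm (the shorter side).
I_min = 141×99.3³/12 = 1.150×10^7 mm⁴
I = 1.150×10^-5 m⁴
At the buckling limit P_cr = P = 2.630×10^5 N
From P_cr = π²EI/(K·L)²:  L = (1/K)·√(π²EI/P_cr) = (1/0.7)·√(π²×1.08×10^11×1.150×10^-5/2.630×10^5)
L = 9.76 m

L_max ≈ 9.76 m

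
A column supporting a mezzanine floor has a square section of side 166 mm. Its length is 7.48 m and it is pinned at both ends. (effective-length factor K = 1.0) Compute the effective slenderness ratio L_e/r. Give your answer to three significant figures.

I = a⁴/12 = 166⁴/12 = 6.328×10^7 mm⁴
A = 2.756×10^4 mm²;  r_min = √(I/A) = √(6.328×10^7/2.756×10^4) = 47.92 mm
L_e = K·L = 1 × 7.48 m = 7.480 m = 7480.0 mm
λ = L_e / r_min = 7480.0 / 47.92 = 156

λ ≈ 156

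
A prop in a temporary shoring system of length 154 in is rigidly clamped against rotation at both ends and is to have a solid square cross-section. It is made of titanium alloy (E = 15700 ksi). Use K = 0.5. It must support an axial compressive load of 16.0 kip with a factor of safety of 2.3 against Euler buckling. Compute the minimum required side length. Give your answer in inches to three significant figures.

Required P_cr = n·P = 2.3 × 16.0 = 36.80 kip
L_e = K·L = 0.5 × 154 = 77.00 in
Required I = P_cr·L_e²/(π²E) = 3.680×10^4 × 77.00² / (π² × 1.57×10^7) = 1.408 in⁴
Solid square: I = a⁴/12  ⇒  a = (12I)^(1/4) = (12×1.408)^(1/4) = 2.03 in

a ≈ 2.03 in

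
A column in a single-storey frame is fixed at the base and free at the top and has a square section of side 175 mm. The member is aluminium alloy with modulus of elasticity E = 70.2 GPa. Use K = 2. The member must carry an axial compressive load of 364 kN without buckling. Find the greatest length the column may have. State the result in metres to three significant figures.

I = a⁴/12 = 175⁴/12 = 7.816×10^7 mm⁴
I = 7.816×10^-5 m⁴
At the buckling limit P_cr = P = 3.640×10^5 N
From P_cr = π²EI/(K·L)²:  L = (1/K)·√(π²EI/P_cr) = (1/2)·√(π²×7.02×10^10×7.816×10^-5/3.640×10^5)
L = 6.10 m

L_max ≈ 6.10 m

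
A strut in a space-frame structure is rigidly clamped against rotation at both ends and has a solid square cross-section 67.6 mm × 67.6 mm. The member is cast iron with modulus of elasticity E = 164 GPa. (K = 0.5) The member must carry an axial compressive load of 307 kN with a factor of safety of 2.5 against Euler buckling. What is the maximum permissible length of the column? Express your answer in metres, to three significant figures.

L_max ≈ 3.83 m

I = a⁴/12 = 67.6⁴/12 = 1.740×10^6 mm⁴
I = 1.740×10^-6 m⁴
Required critical load P_cr = n·P = 2.5 × 307 = 767.5 kN = 7.675×10^5 N
From P_cr = π²EI/(K·L)²:  L = (1/K)·√(π²EI/P_cr) = (1/0.5)·√(π²×1.64×10^11×1.740×10^-6/7.675×10^5)
L = 3.83 m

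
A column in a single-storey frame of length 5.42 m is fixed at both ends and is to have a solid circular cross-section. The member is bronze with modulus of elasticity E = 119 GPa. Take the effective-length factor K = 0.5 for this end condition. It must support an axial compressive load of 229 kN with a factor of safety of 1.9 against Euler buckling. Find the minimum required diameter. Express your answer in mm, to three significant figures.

Required P_cr = n·P = 1.9 × 229 = 435.1 kN
L_e = K·L = 0.5 × 5.42 = 2.710 m
Required I = P_cr·L_e²/(π²E) = 4.351×10^5 × 2.710² / (π² × 1.19×10^11) = 2.721×10^-6 m⁴
I_req = 2.721×10^6 mm⁴
Solid circle: I = πd⁴/64  ⇒  d = (64I/π)^(1/4) = (64×2.721×10^6/π)^(1/4) = 86.3 mm

d ≈ 86.3 mm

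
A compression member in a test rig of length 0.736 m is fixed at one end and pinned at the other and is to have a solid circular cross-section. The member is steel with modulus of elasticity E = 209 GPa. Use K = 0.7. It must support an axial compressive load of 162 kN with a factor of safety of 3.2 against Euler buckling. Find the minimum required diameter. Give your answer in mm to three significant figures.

d ≈ 34.1 mm

Required P_cr = n·P = 3.2 × 162 = 518.4 kN
L_e = K·L = 0.7 × 0.736 = 0.5152 m
Required I = P_cr·L_e²/(π²E) = 5.184×10^5 × 0.5152² / (π² × 2.09×10^11) = 6.671×10^-8 m⁴
I_req = 6.671×10^4 mm⁴
Solid circle: I = πd⁴/64  ⇒  d = (64I/π)^(1/4) = (64×6.671×10^4/π)^(1/4) = 34.1 mm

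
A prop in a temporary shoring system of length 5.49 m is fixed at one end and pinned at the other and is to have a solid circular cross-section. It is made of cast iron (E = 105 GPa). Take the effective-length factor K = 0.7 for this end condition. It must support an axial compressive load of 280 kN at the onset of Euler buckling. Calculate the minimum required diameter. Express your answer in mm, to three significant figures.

L_e = K·L = 0.7 × 5.49 = 3.843 m
Required I = P_cr·L_e²/(π²E) = 2.800×10^5 × 3.843² / (π² × 1.05×10^11) = 3.990×10^-6 m⁴
I_req = 3.990×10^6 mm⁴
Solid circle: I = πd⁴/64  ⇒  d = (64I/π)^(1/4) = (64×3.990×10^6/π)^(1/4) = 95.0 mm

d ≈ 95.0 mm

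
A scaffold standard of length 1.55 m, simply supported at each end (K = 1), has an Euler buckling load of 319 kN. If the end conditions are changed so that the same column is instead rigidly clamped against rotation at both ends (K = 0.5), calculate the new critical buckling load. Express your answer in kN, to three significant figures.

P_cr ≈ 1280 kN

P_cr ∝ 1/K², so P_cr,new = P_cr,old × (K_old/K_new)² = 319 × (1/0.5)²
= 319 × 4.000 = 1280 kN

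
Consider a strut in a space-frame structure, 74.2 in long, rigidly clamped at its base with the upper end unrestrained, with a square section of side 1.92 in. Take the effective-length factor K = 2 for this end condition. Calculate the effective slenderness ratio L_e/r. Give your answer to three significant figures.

For a square r = a/√12 = 1.92/√12 = 0.5543 in
L_e = K·L = 2 × 74.2 = 148.4 in
λ = L_e / r_min = 148.40 / 0.5543 = 268

λ ≈ 268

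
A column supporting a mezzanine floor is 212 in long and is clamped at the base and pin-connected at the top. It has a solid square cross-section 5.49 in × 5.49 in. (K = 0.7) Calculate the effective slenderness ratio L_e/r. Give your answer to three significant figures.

λ ≈ 93.6

For a square r = a/√12 = 5.49/√12 = 1.585 in
L_e = K·L = 0.7 × 212 = 148.4 in
λ = L_e / r_min = 148.40 / 1.585 = 93.6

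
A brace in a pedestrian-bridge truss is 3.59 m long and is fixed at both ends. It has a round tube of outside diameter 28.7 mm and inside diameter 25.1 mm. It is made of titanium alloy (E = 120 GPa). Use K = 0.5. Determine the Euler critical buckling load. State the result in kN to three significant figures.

d_o = 28.7 mm, d_i = 25.1 mm
I = π(d_o⁴ − d_i⁴)/64 = π(28.7⁴ − 25.10⁴)/64 = 1.382×10^4 mm⁴
I = 1.382×10^4 mm⁴ = 1.382×10^-8 m⁴
Effective length L_e = K·L = 0.5 × 3.59 = 1.795 m
P_cr = π²EI / L_e² = π² × 120×10⁹ × 1.382×10^-8 / 1.795² = 5.080×10^3 N

P_cr ≈ 5.08 kN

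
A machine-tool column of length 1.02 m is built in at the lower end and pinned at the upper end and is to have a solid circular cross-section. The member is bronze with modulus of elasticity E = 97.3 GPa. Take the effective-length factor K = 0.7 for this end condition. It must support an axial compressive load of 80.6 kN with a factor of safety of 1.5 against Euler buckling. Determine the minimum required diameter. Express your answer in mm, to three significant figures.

d ≈ 33.8 mm

Required P_cr = n·P = 1.5 × 80.6 = 120.9 kN
L_e = K·L = 0.7 × 1.02 = 0.7140 m
Required I = P_cr·L_e²/(π²E) = 1.209×10^5 × 0.7140² / (π² × 9.73×10^10) = 6.418×10^-8 m⁴
I_req = 6.418×10^4 mm⁴
Solid circle: I = πd⁴/64  ⇒  d = (64I/π)^(1/4) = (64×6.418×10^4/π)^(1/4) = 33.8 mm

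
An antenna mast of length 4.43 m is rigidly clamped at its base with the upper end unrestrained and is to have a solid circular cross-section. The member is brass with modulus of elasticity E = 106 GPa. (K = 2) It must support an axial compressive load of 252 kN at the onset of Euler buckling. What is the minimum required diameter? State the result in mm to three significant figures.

d ≈ 140 mm

L_e = K·L = 2 × 4.43 = 8.860 m
Required I = P_cr·L_e²/(π²E) = 2.520×10^5 × 8.860² / (π² × 1.06×10^11) = 1.891×10^-5 m⁴
I_req = 1.891×10^7 mm⁴
Solid circle: I = πd⁴/64  ⇒  d = (64I/π)^(1/4) = (64×1.891×10^7/π)^(1/4) = 140 mm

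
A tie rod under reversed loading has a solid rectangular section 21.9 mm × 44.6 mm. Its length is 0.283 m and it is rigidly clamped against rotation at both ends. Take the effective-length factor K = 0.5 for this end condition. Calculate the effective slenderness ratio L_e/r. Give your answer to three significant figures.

λ ≈ 22.4

For a rectangle r_min = b/√12 = 21.9/√12 = 6.322 mm
L_e = K·L = 0.5 × 0.283 m = 0.1415 m = 141.50 mm
λ = L_e / r_min = 141.50 / 6.322 = 22.4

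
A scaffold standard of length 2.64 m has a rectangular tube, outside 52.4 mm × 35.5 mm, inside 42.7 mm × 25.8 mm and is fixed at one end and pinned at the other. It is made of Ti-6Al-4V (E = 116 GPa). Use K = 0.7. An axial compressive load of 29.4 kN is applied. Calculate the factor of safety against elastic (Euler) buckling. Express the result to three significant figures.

n ≈ 1.53

Weak-axis I_min = (h_o·b_o³ − h_i·b_i³)/12 with b_o = 35.5, b_i = 25.80 mm (shorter outer/inner sides).
I_min = (52.4×35.5³ − 42.70×25.80³)/12 = 1.343×10^5 mm⁴
I = 1.343×10^5 mm⁴ = 1.343×10^-7 m⁴
Effective length L_e = K·L = 0.7 × 2.64 = 1.848 m
P_cr = π²EI / L_e² = π² × 116×10⁹ × 1.343×10^-7 / 1.848² = 4.501×10^4 N
Factor of safety n = P_cr / P = 45.006 / 29.4 = 1.53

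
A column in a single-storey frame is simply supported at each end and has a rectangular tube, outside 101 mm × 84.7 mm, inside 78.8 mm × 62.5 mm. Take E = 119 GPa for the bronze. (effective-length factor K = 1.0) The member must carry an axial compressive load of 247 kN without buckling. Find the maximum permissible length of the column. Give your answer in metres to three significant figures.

L_max ≈ 4.09 m

Weak-axis I_min = (h_o·b_o³ − h_i·b_i³)/12 with b_o = 84.7, b_i = 62.50 mm (shorter outer/inner sides).
I_min = (101×84.7³ − 78.80×62.50³)/12 = 3.511×10^6 mm⁴
I = 3.511×10^-6 m⁴
At the buckling limit P_cr = P = 2.470×10^5 N
From P_cr = π²EI/(K·L)²:  L = (1/K)·√(π²EI/P_cr) = (1/1)·√(π²×1.19×10^11×3.511×10^-6/2.470×10^5)
L = 4.09 m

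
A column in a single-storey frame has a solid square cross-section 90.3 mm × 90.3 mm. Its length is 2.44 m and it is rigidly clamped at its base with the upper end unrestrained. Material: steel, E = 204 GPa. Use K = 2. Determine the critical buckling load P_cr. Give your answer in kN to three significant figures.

I = a⁴/12 = 90.3⁴/12 = 5.541×10^6 mm⁴
I = 5.541×10^6 mm⁴ = 5.541×10^-6 m⁴
Effective length L_e = K·L = 2 × 2.44 = 4.880 m
P_cr = π²EI / L_e² = π² × 204×10⁹ × 5.541×10^-6 / 4.880² = 4.684×10^5 N

P_cr ≈ 468 kN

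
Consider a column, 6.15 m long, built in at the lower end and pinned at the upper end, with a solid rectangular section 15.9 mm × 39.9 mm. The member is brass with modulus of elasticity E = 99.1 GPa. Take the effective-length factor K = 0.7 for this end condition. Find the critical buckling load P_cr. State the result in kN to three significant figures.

Buckling occurs about the weak axis: I_min = h·b³/12 with b = 15.9 mm (the shorter side).
I_min = 39.9×15.9³/12 = 1.337×10^4 mm⁴
I = 1.337×10^4 mm⁴ = 1.337×10^-8 m⁴
Effective length L_e = K·L = 0.7 × 6.15 = 4.305 m
P_cr = π²EI / L_e² = π² × 99.1×10⁹ × 1.337×10^-8 / 4.305² = 705.4 N

P_cr ≈ 0.705 kN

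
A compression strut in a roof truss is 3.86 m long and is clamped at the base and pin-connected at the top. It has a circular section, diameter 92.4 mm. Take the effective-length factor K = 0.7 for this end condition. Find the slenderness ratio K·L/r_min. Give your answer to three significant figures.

λ ≈ 117

For a solid circle r = d/4 = 92.4/4 = 23.10 mm
L_e = K·L = 0.7 × 3.86 m = 2.702 m = 2702.0 mm
λ = L_e / r_min = 2702.0 / 23.10 = 117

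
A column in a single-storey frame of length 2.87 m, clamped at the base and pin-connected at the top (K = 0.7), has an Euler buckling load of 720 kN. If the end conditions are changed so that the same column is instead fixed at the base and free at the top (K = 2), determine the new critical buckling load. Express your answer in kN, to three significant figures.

P_cr ≈ 88.2 kN

P_cr ∝ 1/K², so P_cr,new = P_cr,old × (K_old/K_new)² = 720 × (0.7/2)²
= 720 × 0.1225 = 88.2 kN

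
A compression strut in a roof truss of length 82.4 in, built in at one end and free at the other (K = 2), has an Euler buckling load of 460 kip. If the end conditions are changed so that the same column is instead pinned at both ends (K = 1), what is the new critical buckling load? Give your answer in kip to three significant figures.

P_cr ≈ 1840 kip

P_cr ∝ 1/K², so P_cr,new = P_cr,old × (K_old/K_new)² = 460 × (2/1)²
= 460 × 4.000 = 1840 kip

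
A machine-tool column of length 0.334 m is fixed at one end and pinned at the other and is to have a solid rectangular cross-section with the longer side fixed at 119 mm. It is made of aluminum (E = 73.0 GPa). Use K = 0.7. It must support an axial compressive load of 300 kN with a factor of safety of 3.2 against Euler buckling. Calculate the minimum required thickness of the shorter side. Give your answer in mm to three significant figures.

Required P_cr = n·P = 3.2 × 300 = 960.0 kN
L_e = K·L = 0.7 × 0.334 = 0.2338 m
Required I = P_cr·L_e²/(π²E) = 9.600×10^5 × 0.2338² / (π² × 7.30×10^10) = 7.283×10^-8 m⁴
I_req = 7.283×10^4 mm⁴
Rectangle, weak axis: I_min = h·b³/12 with h = 119 mm fixed  ⇒  b = (12I/h)^(1/3) = 19.4 mm

b ≈ 19.4 mm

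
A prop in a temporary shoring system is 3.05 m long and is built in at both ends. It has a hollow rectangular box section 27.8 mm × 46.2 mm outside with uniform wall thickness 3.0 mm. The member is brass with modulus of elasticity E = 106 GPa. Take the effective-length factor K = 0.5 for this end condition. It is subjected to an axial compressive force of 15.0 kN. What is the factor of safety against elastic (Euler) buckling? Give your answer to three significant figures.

n ≈ 1.44

Inner dimensions: h_i = 46.2 − 2×3.0 = 40.20 mm, b_i = 27.8 − 2×3.0 = 21.80 mm
Weak-axis I_min = (h_o·b_o³ − h_i·b_i³)/12 with b_o = 27.8, b_i = 21.80 mm (shorter outer/inner sides).
I_min = (46.2×27.8³ − 40.20×21.80³)/12 = 4.801×10^4 mm⁴
I = 4.801×10^4 mm⁴ = 4.801×10^-8 m⁴
Effective length L_e = K·L = 0.5 × 3.05 = 1.525 m
P_cr = π²EI / L_e² = π² × 106×10⁹ × 4.801×10^-8 / 1.525² = 2.160×10^4 N
Factor of safety n = P_cr / P = 21.597 / 15.0 = 1.44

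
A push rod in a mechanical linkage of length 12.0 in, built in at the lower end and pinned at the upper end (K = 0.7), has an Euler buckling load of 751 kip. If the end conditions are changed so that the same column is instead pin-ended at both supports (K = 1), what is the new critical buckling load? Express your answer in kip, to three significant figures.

P_cr ≈ 368 kip

P_cr ∝ 1/K², so P_cr,new = P_cr,old × (K_old/K_new)² = 751 × (0.7/1)²
= 751 × 0.4900 = 368 kip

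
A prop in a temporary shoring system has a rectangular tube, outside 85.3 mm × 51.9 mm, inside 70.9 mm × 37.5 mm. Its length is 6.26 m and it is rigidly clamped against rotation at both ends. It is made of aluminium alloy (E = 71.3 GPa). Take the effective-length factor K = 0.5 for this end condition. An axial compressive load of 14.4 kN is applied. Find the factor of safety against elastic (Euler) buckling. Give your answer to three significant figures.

n ≈ 3.40

Weak-axis I_min = (h_o·b_o³ − h_i·b_i³)/12 with b_o = 51.9, b_i = 37.50 mm (shorter outer/inner sides).
I_min = (85.3×51.9³ − 70.90×37.50³)/12 = 6.822×10^5 mm⁴
I = 6.822×10^5 mm⁴ = 6.822×10^-7 m⁴
Effective length L_e = K·L = 0.5 × 6.26 = 3.130 m
P_cr = π²EI / L_e² = π² × 71.3×10⁹ × 6.822×10^-7 / 3.130² = 4.900×10^4 N
Factor of safety n = P_cr / P = 48.999 / 14.4 = 3.40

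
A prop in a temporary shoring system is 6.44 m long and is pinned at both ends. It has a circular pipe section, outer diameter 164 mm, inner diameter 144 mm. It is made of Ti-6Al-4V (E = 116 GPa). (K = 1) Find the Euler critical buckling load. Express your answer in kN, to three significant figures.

P_cr ≈ 398 kN

d_o = 164 mm, d_i = 144 mm
I = π(d_o⁴ − d_i⁴)/64 = π(164⁴ − 144.0⁴)/64 = 1.440×10^7 mm⁴
I = 1.440×10^7 mm⁴ = 1.440×10^-5 m⁴
Effective length L_e = K·L = 1 × 6.44 = 6.440 m
P_cr = π²EI / L_e² = π² × 116×10⁹ × 1.440×10^-5 / 6.440² = 3.976×10^5 N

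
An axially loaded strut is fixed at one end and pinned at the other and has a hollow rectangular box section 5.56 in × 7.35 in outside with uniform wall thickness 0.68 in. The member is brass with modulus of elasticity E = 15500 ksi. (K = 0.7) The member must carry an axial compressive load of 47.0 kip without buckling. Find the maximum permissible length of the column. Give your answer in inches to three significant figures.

Inner dimensions: h_i = 7.35 − 2×0.68 = 5.990 in, b_i = 5.56 − 2×0.68 = 4.200 in
Weak-axis I_min = (h_o·b_o³ − h_i·b_i³)/12 with b_o = 5.56, b_i = 4.200 in (shorter outer/inner sides).
I_min = (7.35×5.56³ − 5.990×4.200³)/12 = 68.29 in⁴
At the buckling limit P_cr = P = 4.700×10^4 lb
From P_cr = π²EI/(K·L)²:  L = (1/K)·√(π²EI/P_cr) = (1/0.7)·√(π²×1.55×10^7×68.29/4.700×10^4)
L = 674 in

L_max ≈ 674 in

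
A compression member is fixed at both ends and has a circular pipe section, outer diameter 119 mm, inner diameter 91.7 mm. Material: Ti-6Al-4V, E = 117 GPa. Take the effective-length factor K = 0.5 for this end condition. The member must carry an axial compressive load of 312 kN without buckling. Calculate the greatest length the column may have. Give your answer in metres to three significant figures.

L_max ≈ 9.71 m

d_o = 119 mm, d_i = 91.7 mm
I = π(d_o⁴ − d_i⁴)/64 = π(119⁴ − 91.70⁴)/64 = 6.373×10^6 mm⁴
I = 6.373×10^-6 m⁴
At the buckling limit P_cr = P = 3.120×10^5 N
From P_cr = π²EI/(K·L)²:  L = (1/K)·√(π²EI/P_cr) = (1/0.5)·√(π²×1.17×10^11×6.373×10^-6/3.120×10^5)
L = 9.71 m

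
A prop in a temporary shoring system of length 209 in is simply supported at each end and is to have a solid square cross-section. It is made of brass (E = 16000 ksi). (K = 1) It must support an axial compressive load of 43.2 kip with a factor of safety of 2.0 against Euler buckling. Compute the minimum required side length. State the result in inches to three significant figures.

a ≈ 4.12 in

Required P_cr = n·P = 2.0 × 43.2 = 86.40 kip
L_e = K·L = 1 × 209 = 209.0 in
Required I = P_cr·L_e²/(π²E) = 8.640×10^4 × 209.0² / (π² × 1.60×10^7) = 23.90 in⁴
Solid square: I = a⁴/12  ⇒  a = (12I)^(1/4) = (12×23.90)^(1/4) = 4.12 in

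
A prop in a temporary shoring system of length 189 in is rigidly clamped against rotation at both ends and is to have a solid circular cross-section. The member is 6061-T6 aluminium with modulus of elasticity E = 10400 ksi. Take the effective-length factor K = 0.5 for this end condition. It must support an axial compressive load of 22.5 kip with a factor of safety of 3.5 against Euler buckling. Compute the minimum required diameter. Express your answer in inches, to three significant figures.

Required P_cr = n·P = 3.5 × 22.5 = 78.75 kip
L_e = K·L = 0.5 × 189 = 94.50 in
Required I = P_cr·L_e²/(π²E) = 7.875×10^4 × 94.50² / (π² × 1.04×10^7) = 6.851 in⁴
Solid circle: I = πd⁴/64  ⇒  d = (64I/π)^(1/4) = (64×6.851/π)^(1/4) = 3.44 in

d ≈ 3.44 in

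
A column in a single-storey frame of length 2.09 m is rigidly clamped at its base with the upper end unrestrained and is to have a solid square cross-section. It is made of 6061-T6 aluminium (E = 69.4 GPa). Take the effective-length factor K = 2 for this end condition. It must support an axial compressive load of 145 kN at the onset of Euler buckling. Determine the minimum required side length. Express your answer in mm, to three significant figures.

L_e = K·L = 2 × 2.09 = 4.180 m
Required I = P_cr·L_e²/(π²E) = 1.450×10^5 × 4.180² / (π² × 6.94×10^10) = 3.699×10^-6 m⁴
I_req = 3.699×10^6 mm⁴
Solid square: I = a⁴/12  ⇒  a = (12I)^(1/4) = (12×3.699×10^6)^(1/4) = 81.6 mm

a ≈ 81.6 mm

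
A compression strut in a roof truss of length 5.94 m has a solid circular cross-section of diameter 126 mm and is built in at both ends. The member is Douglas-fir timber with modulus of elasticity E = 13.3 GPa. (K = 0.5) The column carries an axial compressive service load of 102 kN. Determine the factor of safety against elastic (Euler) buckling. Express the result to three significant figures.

n ≈ 1.81

I = πd⁴/64 = π×126⁴/64 = 1.237×10^7 mm⁴
I = 1.237×10^7 mm⁴ = 1.237×10^-5 m⁴
Effective length L_e = K·L = 0.5 × 5.94 = 2.970 m
P_cr = π²EI / L_e² = π² × 13.3×10⁹ × 1.237×10^-5 / 2.970² = 1.841×10^5 N
Factor of safety n = P_cr / P = 184.12 / 102 = 1.81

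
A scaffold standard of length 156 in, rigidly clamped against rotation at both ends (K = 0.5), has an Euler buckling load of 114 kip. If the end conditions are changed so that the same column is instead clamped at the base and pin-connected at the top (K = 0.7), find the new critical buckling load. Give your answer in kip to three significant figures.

P_cr ≈ 58.2 kip

P_cr ∝ 1/K², so P_cr,new = P_cr,old × (K_old/K_new)² = 114 × (0.5/0.7)²
= 114 × 0.5102 = 58.2 kip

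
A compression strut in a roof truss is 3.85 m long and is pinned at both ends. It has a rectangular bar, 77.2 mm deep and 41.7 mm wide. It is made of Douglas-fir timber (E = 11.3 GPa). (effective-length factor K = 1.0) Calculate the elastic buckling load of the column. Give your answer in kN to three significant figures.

Buckling occurs about the weak axis: I_min = h·b³/12 with b = 41.7 mm (the shorter side).
I_min = 77.2×41.7³/12 = 4.665×10^5 mm⁴
I = 4.665×10^5 mm⁴ = 4.665×10^-7 m⁴
Effective length L_e = K·L = 1 × 3.85 = 3.850 m
P_cr = π²EI / L_e² = π² × 11.3×10⁹ × 4.665×10^-7 / 3.850² = 3.510×10^3 N

P_cr ≈ 3.51 kN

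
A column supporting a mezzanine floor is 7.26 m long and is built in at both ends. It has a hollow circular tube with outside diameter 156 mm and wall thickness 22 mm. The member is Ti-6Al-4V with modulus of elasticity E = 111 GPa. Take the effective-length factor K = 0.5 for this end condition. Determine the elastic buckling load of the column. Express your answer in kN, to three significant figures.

P_cr ≈ 1770 kN

Inner diameter d_i = 156 − 2×22 = 112.0 mm
I = π(d_o⁴ − d_i⁴)/64 = π(156⁴ − 112.0⁴)/64 = 2.135×10^7 mm⁴
I = 2.135×10^7 mm⁴ = 2.135×10^-5 m⁴
Effective length L_e = K·L = 0.5 × 7.26 = 3.630 m
P_cr = π²EI / L_e² = π² × 111×10⁹ × 2.135×10^-5 / 3.630² = 1.775×10^6 N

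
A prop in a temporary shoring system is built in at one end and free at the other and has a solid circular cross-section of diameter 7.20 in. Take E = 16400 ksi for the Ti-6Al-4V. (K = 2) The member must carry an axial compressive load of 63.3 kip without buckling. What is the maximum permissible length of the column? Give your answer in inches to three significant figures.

I = πd⁴/64 = π×7.20⁴/64 = 131.9 in⁴
At the buckling limit P_cr = P = 6.330×10^4 lb
From P_cr = π²EI/(K·L)²:  L = (1/K)·√(π²EI/P_cr) = (1/2)·√(π²×1.64×10^7×131.9/6.330×10^4)
L = 290 in

L_max ≈ 290 in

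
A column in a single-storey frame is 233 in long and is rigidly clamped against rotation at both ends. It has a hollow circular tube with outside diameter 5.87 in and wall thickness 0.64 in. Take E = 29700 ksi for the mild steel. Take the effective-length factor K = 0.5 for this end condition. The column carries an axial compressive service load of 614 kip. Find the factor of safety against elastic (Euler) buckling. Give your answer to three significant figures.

n ≈ 1.28

Inner diameter d_i = 5.87 − 2×0.64 = 4.590 in
I = π(d_o⁴ − d_i⁴)/64 = π(5.87⁴ − 4.590⁴)/64 = 36.49 in⁴
Effective length L_e = K·L = 0.5 × 233 = 116.5 in
P_cr = π²EI / L_e² = π² × 29700×10³ × 36.49 / 116.5² = 7.881×10^5 lb
Factor of safety n = P_cr / P = 788.14 / 614 = 1.28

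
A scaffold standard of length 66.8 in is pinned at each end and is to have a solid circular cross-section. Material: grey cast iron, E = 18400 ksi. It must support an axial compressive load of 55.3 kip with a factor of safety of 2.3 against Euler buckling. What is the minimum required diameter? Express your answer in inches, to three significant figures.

d ≈ 2.82 in

Required P_cr = n·P = 2.3 × 55.3 = 127.2 kip
L_e = K·L = 1 × 66.8 = 66.80 in
Required I = P_cr·L_e²/(π²E) = 1.272×10^5 × 66.80² / (π² × 1.84×10^7) = 3.125 in⁴
Solid circle: I = πd⁴/64  ⇒  d = (64I/π)^(1/4) = (64×3.125/π)^(1/4) = 2.82 in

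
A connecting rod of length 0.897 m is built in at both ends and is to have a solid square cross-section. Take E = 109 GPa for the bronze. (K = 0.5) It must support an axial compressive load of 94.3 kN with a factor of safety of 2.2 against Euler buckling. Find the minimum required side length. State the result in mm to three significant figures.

Required P_cr = n·P = 2.2 × 94.3 = 207.5 kN
L_e = K·L = 0.5 × 0.897 = 0.4485 m
Required I = P_cr·L_e²/(π²E) = 2.075×10^5 × 0.4485² / (π² × 1.09×10^11) = 3.879×10^-8 m⁴
I_req = 3.879×10^4 mm⁴
Solid square: I = a⁴/12  ⇒  a = (12I)^(1/4) = (12×3.879×10^4)^(1/4) = 26.1 mm

a ≈ 26.1 mm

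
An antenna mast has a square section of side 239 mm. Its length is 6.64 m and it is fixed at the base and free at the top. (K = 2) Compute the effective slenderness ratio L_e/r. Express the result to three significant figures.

λ ≈ 192

I = a⁴/12 = 239⁴/12 = 2.719×10^8 mm⁴
A = 5.712×10^4 mm²;  r_min = √(I/A) = √(2.719×10^8/5.712×10^4) = 68.99 mm
L_e = K·L = 2 × 6.64 m = 13.28 m = 13280 mm
λ = L_e / r_min = 13280 / 68.99 = 192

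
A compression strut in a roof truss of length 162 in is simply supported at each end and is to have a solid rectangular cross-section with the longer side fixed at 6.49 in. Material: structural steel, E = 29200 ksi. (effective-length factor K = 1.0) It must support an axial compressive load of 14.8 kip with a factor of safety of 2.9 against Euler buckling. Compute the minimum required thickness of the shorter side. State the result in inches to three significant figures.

b ≈ 1.93 in

Required P_cr = n·P = 2.9 × 14.8 = 42.92 kip
L_e = K·L = 1 × 162 = 162.0 in
Required I = P_cr·L_e²/(π²E) = 4.292×10^4 × 162.0² / (π² × 2.92×10^7) = 3.908 in⁴
Rectangle, weak axis: I_min = h·b³/12 with h = 6.49 in fixed  ⇒  b = (12I/h)^(1/3) = 1.93 in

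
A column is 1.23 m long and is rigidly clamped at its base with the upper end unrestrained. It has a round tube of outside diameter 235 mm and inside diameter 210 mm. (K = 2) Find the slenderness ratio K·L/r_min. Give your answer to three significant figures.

λ ≈ 31.2

d_o = 235 mm, d_i = 210 mm
I = π(d_o⁴ − d_i⁴)/64 = π(235⁴ − 210.0⁴)/64 = 5.424×10^7 mm⁴
A = 8.738×10^3 mm²;  r_min = √(I/A) = √(5.424×10^7/8.738×10^3) = 78.79 mm
L_e = K·L = 2 × 1.23 m = 2.460 m = 2460.0 mm
λ = L_e / r_min = 2460.0 / 78.79 = 31.2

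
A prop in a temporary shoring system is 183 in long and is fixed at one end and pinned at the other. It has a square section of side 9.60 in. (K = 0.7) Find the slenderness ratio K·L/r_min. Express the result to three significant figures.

For a square r = a/√12 = 9.60/√12 = 2.771 in
L_e = K·L = 0.7 × 183 = 128.1 in
λ = L_e / r_min = 128.10 / 2.771 = 46.2

λ ≈ 46.2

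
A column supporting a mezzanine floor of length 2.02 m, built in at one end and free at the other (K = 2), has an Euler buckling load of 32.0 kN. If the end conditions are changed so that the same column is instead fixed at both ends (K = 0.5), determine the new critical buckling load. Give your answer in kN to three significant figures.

P_cr ≈ 512 kN

P_cr ∝ 1/K², so P_cr,new = P_cr,old × (K_old/K_new)² = 32.0 × (2/0.5)²
= 32.0 × 16.00 = 512 kN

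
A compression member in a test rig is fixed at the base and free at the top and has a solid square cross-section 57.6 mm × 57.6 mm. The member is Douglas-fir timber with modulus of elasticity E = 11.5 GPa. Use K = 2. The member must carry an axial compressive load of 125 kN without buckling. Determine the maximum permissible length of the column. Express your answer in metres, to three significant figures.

L_max ≈ 0.456 m

I = a⁴/12 = 57.6⁴/12 = 9.173×10^5 mm⁴
I = 9.173×10^-7 m⁴
At the buckling limit P_cr = P = 1.250×10^5 N
From P_cr = π²EI/(K·L)²:  L = (1/K)·√(π²EI/P_cr) = (1/2)·√(π²×1.15×10^10×9.173×10^-7/1.250×10^5)
L = 0.456 m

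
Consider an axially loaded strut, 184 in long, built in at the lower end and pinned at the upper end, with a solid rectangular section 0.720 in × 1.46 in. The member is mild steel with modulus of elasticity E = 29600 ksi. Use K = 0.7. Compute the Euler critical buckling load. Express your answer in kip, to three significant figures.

Buckling occurs about the weak axis: I_min = h·b³/12 with b = 0.720 in (the shorter side).
I_min = 1.46×0.720³/12 = 4.541×10^-2 in⁴
Effective length L_e = K·L = 0.7 × 184 = 128.8 in
P_cr = π²EI / L_e² = π² × 29600×10³ × 4.541×10^-2 / 128.8² = 799.7 lb

P_cr ≈ 0.800 kip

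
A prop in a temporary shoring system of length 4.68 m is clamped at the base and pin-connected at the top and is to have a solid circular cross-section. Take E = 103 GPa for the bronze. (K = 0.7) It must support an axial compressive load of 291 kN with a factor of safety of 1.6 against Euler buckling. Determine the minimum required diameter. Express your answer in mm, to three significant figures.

Required P_cr = n·P = 1.6 × 291 = 465.6 kN
L_e = K·L = 0.7 × 4.68 = 3.276 m
Required I = P_cr·L_e²/(π²E) = 4.656×10^5 × 3.276² / (π² × 1.03×10^11) = 4.915×10^-6 m⁴
I_req = 4.915×10^6 mm⁴
Solid circle: I = πd⁴/64  ⇒  d = (64I/π)^(1/4) = (64×4.915×10^6/π)^(1/4) = 100 mm

d ≈ 100 mm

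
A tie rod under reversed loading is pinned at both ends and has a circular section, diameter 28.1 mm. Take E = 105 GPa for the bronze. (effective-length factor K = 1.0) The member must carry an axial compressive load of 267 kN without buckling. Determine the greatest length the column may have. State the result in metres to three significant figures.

L_max ≈ 0.345 m

I = πd⁴/64 = π×28.1⁴/64 = 3.061×10^4 mm⁴
I = 3.061×10^-8 m⁴
At the buckling limit P_cr = P = 2.670×10^5 N
From P_cr = π²EI/(K·L)²:  L = (1/K)·√(π²EI/P_cr) = (1/1)·√(π²×1.05×10^11×3.061×10^-8/2.670×10^5)
L = 0.345 m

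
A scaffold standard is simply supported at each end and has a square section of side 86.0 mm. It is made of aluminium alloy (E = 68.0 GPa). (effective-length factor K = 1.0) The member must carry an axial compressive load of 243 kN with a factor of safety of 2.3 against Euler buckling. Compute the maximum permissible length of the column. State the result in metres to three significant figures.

I = a⁴/12 = 86.0⁴/12 = 4.558×10^6 mm⁴
I = 4.558×10^-6 m⁴
Required critical load P_cr = n·P = 2.3 × 243 = 558.9 kN = 5.589×10^5 N
From P_cr = π²EI/(K·L)²:  L = (1/K)·√(π²EI/P_cr) = (1/1)·√(π²×6.80×10^10×4.558×10^-6/5.589×10^5)
L = 2.34 m

L_max ≈ 2.34 m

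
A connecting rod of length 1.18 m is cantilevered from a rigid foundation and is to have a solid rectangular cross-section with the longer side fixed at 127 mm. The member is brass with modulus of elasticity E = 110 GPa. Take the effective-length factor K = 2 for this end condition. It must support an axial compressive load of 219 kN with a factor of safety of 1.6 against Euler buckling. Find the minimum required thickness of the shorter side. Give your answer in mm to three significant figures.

b ≈ 55.4 mm

Required P_cr = n·P = 1.6 × 219 = 350.4 kN
L_e = K·L = 2 × 1.18 = 2.360 m
Required I = P_cr·L_e²/(π²E) = 3.504×10^5 × 2.360² / (π² × 1.10×10^11) = 1.798×10^-6 m⁴
I_req = 1.798×10^6 mm⁴
Rectangle, weak axis: I_min = h·b³/12 with h = 127 mm fixed  ⇒  b = (12I/h)^(1/3) = 55.4 mm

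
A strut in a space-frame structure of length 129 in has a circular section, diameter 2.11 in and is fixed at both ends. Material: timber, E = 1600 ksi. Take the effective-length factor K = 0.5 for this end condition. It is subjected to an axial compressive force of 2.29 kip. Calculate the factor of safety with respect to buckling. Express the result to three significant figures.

n ≈ 1.61

I = πd⁴/64 = π×2.11⁴/64 = 0.9730 in⁴
Effective length L_e = K·L = 0.5 × 129 = 64.50 in
P_cr = π²EI / L_e² = π² × 1600×10³ × 0.9730 / 64.50² = 3.693×10^3 lb
Factor of safety n = P_cr / P = 3.6932 / 2.29 = 1.61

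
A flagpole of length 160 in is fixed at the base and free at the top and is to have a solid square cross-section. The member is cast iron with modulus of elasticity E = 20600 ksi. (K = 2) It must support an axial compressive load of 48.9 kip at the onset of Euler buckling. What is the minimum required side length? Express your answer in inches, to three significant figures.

a ≈ 4.15 in

L_e = K·L = 2 × 160 = 320.0 in
Required I = P_cr·L_e²/(π²E) = 4.890×10^4 × 320.0² / (π² × 2.06×10^7) = 24.63 in⁴
Solid square: I = a⁴/12  ⇒  a = (12I)^(1/4) = (12×24.63)^(1/4) = 4.15 in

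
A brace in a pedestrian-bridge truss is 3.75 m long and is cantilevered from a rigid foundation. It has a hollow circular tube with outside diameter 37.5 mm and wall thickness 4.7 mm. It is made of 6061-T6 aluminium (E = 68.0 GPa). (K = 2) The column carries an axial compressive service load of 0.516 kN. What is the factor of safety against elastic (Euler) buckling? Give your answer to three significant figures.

Inner diameter d_i = 37.5 − 2×4.7 = 28.10 mm
I = π(d_o⁴ − d_i⁴)/64 = π(37.5⁴ − 28.10⁴)/64 = 6.647×10^4 mm⁴
I = 6.647×10^4 mm⁴ = 6.647×10^-8 m⁴
Effective length L_e = K·L = 2 × 3.75 = 7.500 m
P_cr = π²EI / L_e² = π² × 68.0×10⁹ × 6.647×10^-8 / 7.500² = 793.0 N
Factor of safety n = P_cr / P = 0.79304 / 0.516 = 1.54

n ≈ 1.54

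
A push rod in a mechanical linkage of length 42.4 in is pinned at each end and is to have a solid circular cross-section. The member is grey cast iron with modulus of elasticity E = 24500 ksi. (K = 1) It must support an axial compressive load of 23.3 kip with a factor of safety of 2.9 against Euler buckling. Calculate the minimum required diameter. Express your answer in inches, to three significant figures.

Required P_cr = n·P = 2.9 × 23.3 = 67.57 kip
L_e = K·L = 1 × 42.4 = 42.40 in
Required I = P_cr·L_e²/(π²E) = 6.757×10^4 × 42.40² / (π² × 2.45×10^7) = 0.5024 in⁴
Solid circle: I = πd⁴/64  ⇒  d = (64I/π)^(1/4) = (64×0.5024/π)^(1/4) = 1.79 in

d ≈ 1.79 in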